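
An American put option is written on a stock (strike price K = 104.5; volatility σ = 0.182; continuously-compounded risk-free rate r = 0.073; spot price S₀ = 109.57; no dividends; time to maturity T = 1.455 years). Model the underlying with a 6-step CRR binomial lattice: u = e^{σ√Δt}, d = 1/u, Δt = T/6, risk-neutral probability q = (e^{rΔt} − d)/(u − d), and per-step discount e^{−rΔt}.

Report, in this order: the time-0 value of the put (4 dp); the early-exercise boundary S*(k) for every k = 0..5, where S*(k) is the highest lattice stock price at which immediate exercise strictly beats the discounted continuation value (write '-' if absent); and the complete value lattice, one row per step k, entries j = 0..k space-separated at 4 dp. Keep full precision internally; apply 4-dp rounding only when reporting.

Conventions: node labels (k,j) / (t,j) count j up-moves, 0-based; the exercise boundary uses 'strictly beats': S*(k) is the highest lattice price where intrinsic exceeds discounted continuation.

params: Δt=0.24250 u=1.09376 d=0.91427 q=0.57711 e^(-rΔt)=0.98245
t_6 payoffs: 40.5043 27.9407 12.9107 0.0000 0.0000 0.0000 0.0000
t_5: node(5,0) S=69.9962 payoff=34.5038 vs cont=32.6702 → 34.5038 [stop]  node(5,1) S=83.7377 payoff=20.7623 vs cont=18.9286 → 20.7623 [stop]  node(5,2) S=100.1770 payoff=4.3230 vs cont=5.3640 → 5.3640 [wait]  node(5,3) S=119.8437 payoff=0.0000 vs cont=0.0000 → 0.0000 [wait]  node(5,4) S=143.3713 payoff=0.0000 vs cont=0.0000 → 0.0000 [wait]  node(5,5) S=171.5177 payoff=0.0000 vs cont=0.0000 → 0.0000 [wait]  ⇒ S*(5)=83.7377
t_4: node(4,0) S=76.5593 payoff=27.9407 vs cont=26.1071 → 27.9407 [stop]  node(4,1) S=91.5893 payoff=12.9107 vs cont=11.6673 → 12.9107 [stop]  node(4,2) S=109.5700 payoff=0.0000 vs cont=2.2285 → 2.2285 [wait]  node(4,3) S=131.0807 payoff=0.0000 vs cont=0.0000 → 0.0000 [wait]  node(4,4) S=156.8143 payoff=0.0000 vs cont=0.0000 → 0.0000 [wait]  ⇒ S*(4)=91.5893
t_3: node(3,0) S=83.7377 payoff=20.7623 vs cont=18.9286 → 20.7623 [stop]  node(3,1) S=100.1770 payoff=4.3230 vs cont=6.6275 → 6.6275 [wait]  node(3,2) S=119.8437 payoff=0.0000 vs cont=0.9259 → 0.9259 [wait]  node(3,3) S=143.3713 payoff=0.0000 vs cont=0.0000 → 0.0000 [wait]  ⇒ S*(3)=83.7377
t_2: node(2,0) S=91.5893 payoff=12.9107 vs cont=12.3837 → 12.9107 [stop]  node(2,1) S=109.5700 payoff=0.0000 vs cont=3.2785 → 3.2785 [wait]  node(2,2) S=131.0807 payoff=0.0000 vs cont=0.3847 → 0.3847 [wait]  ⇒ S*(2)=91.5893
t_1: node(1,0) S=100.1770 payoff=4.3230 vs cont=7.2228 → 7.2228 [wait]  node(1,1) S=119.8437 payoff=0.0000 vs cont=1.5802 → 1.5802 [wait]  ⇒ S*(1)=-
t_0: node(0,0) S=109.5700 payoff=0.0000 vs cont=3.8968 → 3.8968 [wait]  ⇒ S*(0)=-

price = 3.8968
boundary = - - 91.5893 83.7377 91.5893 83.7377
tree:
3.8968
7.2228 1.5802
12.9107 3.2785 0.3847
20.7623 6.6275 0.9259 0.0000
27.9407 12.9107 2.2285 0.0000 0.0000
34.5038 20.7623 5.3640 0.0000 0.0000 0.0000
40.5043 27.9407 12.9107 0.0000 0.0000 0.0000 0.0000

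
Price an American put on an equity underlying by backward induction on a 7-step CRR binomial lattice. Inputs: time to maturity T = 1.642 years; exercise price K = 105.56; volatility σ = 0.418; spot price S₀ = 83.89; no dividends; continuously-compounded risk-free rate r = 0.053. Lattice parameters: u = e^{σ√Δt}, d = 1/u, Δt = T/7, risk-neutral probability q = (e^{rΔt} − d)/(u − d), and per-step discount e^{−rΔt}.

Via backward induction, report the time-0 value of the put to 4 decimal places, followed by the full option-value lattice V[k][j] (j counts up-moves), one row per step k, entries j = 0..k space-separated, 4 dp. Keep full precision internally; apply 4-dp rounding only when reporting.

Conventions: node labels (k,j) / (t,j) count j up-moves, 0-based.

price = 28.1597
tree:
28.1597
38.0335 18.2072
49.6015 26.5046 9.7015
59.8571 37.1401 15.6845 3.4789
68.2331 49.6015 24.6210 6.4215 0.3849
75.0741 59.8571 37.0446 11.8167 0.7498 0.0000
80.6613 68.2331 49.6015 21.6700 1.4606 0.0000 0.0000
85.2245 75.0741 59.8571 37.0446 2.8454 0.0000 0.0000 0.0000

Δt=0.23457, u=1.22440, d=0.81673, q=0.48025, disc=e^(-rΔt)=0.98764
k=7 terminal: V=max(K-S,0) → 85.2245 75.0741 59.8571 37.0446 2.8454 0.0000 0.0000 0.0000
k=6: j=0 S=24.8987 intr=80.6613 cont=79.3570 V=80.6613[EX]; j=1 S=37.3269 intr=68.2331 cont=66.9289 V=68.2331[EX]; j=2 S=55.9585 intr=49.6015 cont=48.2973 V=49.6015[EX]; j=3 S=83.8900 intr=21.6700 cont=20.3658 V=21.6700[EX]; j=4 S=125.7634 intr=0.0000 cont=1.4606 V=1.4606[hold]; j=5 S=188.5379 intr=0.0000 cont=0.0000 V=0.0000[hold]; j=6 S=282.6460 intr=0.0000 cont=0.0000 V=0.0000[hold]
k=5: j=0 S=30.4859 intr=75.0741 cont=73.7698 V=75.0741[EX]; j=1 S=45.7029 intr=59.8571 cont=58.5529 V=59.8571[EX]; j=2 S=68.5154 intr=37.0446 cont=35.7404 V=37.0446[EX]; j=3 S=102.7146 intr=2.8454 cont=11.8167 V=11.8167[hold]; j=4 S=153.9843 intr=0.0000 cont=0.7498 V=0.7498[hold]; j=5 S=230.8452 intr=0.0000 cont=0.0000 V=0.0000[hold]
k=4: j=0 S=37.3269 intr=68.2331 cont=66.9289 V=68.2331[EX]; j=1 S=55.9585 intr=49.6015 cont=48.2973 V=49.6015[EX]; j=2 S=83.8900 intr=21.6700 cont=24.6210 V=24.6210[hold]; j=3 S=125.7634 intr=0.0000 cont=6.4215 V=6.4215[hold]; j=4 S=188.5379 intr=0.0000 cont=0.3849 V=0.3849[hold]
k=3: j=0 S=45.7029 intr=59.8571 cont=58.5529 V=59.8571[EX]; j=1 S=68.5154 intr=37.0446 cont=37.1401 V=37.1401[hold]; j=2 S=102.7146 intr=2.8454 cont=15.6845 V=15.6845[hold]; j=3 S=153.9843 intr=0.0000 cont=3.4789 V=3.4789[hold]
k=2: j=0 S=55.9585 intr=49.6015 cont=48.3426 V=49.6015[EX]; j=1 S=83.8900 intr=21.6700 cont=26.5046 V=26.5046[hold]; j=2 S=125.7634 intr=0.0000 cont=9.7015 V=9.7015[hold]
k=1: j=0 S=68.5154 intr=37.0446 cont=38.0335 V=38.0335[hold]; j=1 S=102.7146 intr=2.8454 cont=18.2072 V=18.2072[hold]
k=0: j=0 S=83.8900 intr=21.6700 cont=28.1597 V=28.1597[hold]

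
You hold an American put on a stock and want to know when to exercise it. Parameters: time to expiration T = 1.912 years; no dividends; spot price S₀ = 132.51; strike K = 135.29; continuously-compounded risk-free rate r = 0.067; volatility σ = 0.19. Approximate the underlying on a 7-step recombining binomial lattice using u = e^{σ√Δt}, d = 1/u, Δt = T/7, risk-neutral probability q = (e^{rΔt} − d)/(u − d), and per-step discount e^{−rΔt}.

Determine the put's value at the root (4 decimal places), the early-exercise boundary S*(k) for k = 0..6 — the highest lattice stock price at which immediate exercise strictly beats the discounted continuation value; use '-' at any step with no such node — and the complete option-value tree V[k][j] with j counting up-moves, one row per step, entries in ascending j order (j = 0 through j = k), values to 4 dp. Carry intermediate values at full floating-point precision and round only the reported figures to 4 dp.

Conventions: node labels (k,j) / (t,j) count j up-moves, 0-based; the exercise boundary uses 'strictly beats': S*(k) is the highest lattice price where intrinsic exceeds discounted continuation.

price = 9.6510
boundary = - - 108.6420 98.3722 108.6420 119.9840 108.6420
tree:
9.6510
16.2964 4.9114
26.6480 8.9546 1.9965
36.9178 15.7793 4.0559 0.4953
46.2168 26.6480 8.0273 1.1678 0.0000
54.6368 36.9178 15.3060 2.7533 0.0000 0.0000
62.2608 46.2168 26.6480 6.4917 0.0000 0.0000 0.0000
69.1642 54.6368 36.9178 15.3060 0.0000 0.0000 0.0000 0.0000

Δt=0.27314  u=1.10440  d=0.90547  q=0.56804  discount=0.98187
step 7 (expiry): payoffs max(K−S,0) = 69.1642 54.6368 36.9178 15.3060 0.0000 0.0000 0.0000 0.0000
step 6: (k=6,j=0): S=73.0292, K−S=62.2608, hold=59.8075 ⇒ V=62.2608 exercise | (k=6,j=1): S=89.0732, K−S=46.2168, hold=43.7634 ⇒ V=46.2168 exercise | (k=6,j=2): S=108.6420, K−S=26.6480, hold=24.1946 ⇒ V=26.6480 exercise | (k=6,j=3): S=132.5100, K−S=2.7800, hold=6.4917 ⇒ V=6.4917 continue | (k=6,j=4): S=161.6216, K−S=0.0000, hold=0.0000 ⇒ V=0.0000 continue | (k=6,j=5): S=197.1288, K−S=0.0000, hold=0.0000 ⇒ V=0.0000 continue | (k=6,j=6): S=240.4368, K−S=0.0000, hold=0.0000 ⇒ V=0.0000 continue  boundary S*=108.6420
step 5: (k=5,j=0): S=80.6532, K−S=54.6368, hold=52.1834 ⇒ V=54.6368 exercise | (k=5,j=1): S=98.3722, K−S=36.9178, hold=34.4644 ⇒ V=36.9178 exercise | (k=5,j=2): S=119.9840, K−S=15.3060, hold=14.9228 ⇒ V=15.3060 exercise | (k=5,j=3): S=146.3437, K−S=0.0000, hold=2.7533 ⇒ V=2.7533 continue | (k=5,j=4): S=178.4945, K−S=0.0000, hold=0.0000 ⇒ V=0.0000 continue | (k=5,j=5): S=217.7086, K−S=0.0000, hold=0.0000 ⇒ V=0.0000 continue  boundary S*=119.9840
step 4: (k=4,j=0): S=89.0732, K−S=46.2168, hold=43.7634 ⇒ V=46.2168 exercise | (k=4,j=1): S=108.6420, K−S=26.6480, hold=24.1946 ⇒ V=26.6480 exercise | (k=4,j=2): S=132.5100, K−S=2.7800, hold=8.0273 ⇒ V=8.0273 continue | (k=4,j=3): S=161.6216, K−S=0.0000, hold=1.1678 ⇒ V=1.1678 continue | (k=4,j=4): S=197.1288, K−S=0.0000, hold=0.0000 ⇒ V=0.0000 continue  boundary S*=108.6420
step 3: (k=3,j=0): S=98.3722, K−S=36.9178, hold=34.4644 ⇒ V=36.9178 exercise | (k=3,j=1): S=119.9840, K−S=15.3060, hold=15.7793 ⇒ V=15.7793 continue | (k=3,j=2): S=146.3437, K−S=0.0000, hold=4.0559 ⇒ V=4.0559 continue | (k=3,j=3): S=178.4945, K−S=0.0000, hold=0.4953 ⇒ V=0.4953 continue  boundary S*=98.3722
step 2: (k=2,j=0): S=108.6420, K−S=26.6480, hold=24.4586 ⇒ V=26.6480 exercise | (k=2,j=1): S=132.5100, K−S=2.7800, hold=8.9546 ⇒ V=8.9546 continue | (k=2,j=2): S=161.6216, K−S=0.0000, hold=1.9965 ⇒ V=1.9965 continue  boundary S*=108.6420
step 1: (k=1,j=0): S=119.9840, K−S=15.3060, hold=16.2964 ⇒ V=16.2964 continue | (k=1,j=1): S=146.3437, K−S=0.0000, hold=4.9114 ⇒ V=4.9114 continue  boundary S*=-
step 0: (k=0,j=0): S=132.5100, K−S=2.7800, hold=9.6510 ⇒ V=9.6510 continue  boundary S*=-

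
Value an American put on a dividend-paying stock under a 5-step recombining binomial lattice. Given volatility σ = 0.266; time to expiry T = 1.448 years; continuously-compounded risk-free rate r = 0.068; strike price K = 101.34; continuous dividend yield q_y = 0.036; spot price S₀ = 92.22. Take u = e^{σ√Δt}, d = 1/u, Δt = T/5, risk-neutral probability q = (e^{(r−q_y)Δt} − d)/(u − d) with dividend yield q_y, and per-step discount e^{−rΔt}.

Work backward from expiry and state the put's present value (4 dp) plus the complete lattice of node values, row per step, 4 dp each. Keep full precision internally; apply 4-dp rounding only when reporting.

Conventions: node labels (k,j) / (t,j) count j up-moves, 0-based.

price = 14.7253
tree:
14.7253
22.2161 7.7241
32.0789 13.1111 2.5744
41.3164 21.4197 5.2166 0.0000
49.3219 32.0789 10.5706 0.0000 0.0000
56.2598 41.3164 21.4197 0.0000 0.0000 0.0000

Δt=0.28960, u=1.15390, d=0.86663, q=0.49668, disc=e^(-rΔt)=0.98050
k=5 terminal: V=max(K-S,0) → 56.2598 41.3164 21.4197 0.0000 0.0000 0.0000
k=4: j=0 S=52.0181 intr=49.3219 cont=47.8853 V=49.3219[EX]; j=1 S=69.2611 intr=32.0789 cont=30.8211 V=32.0789[EX]; j=2 S=92.2200 intr=9.1200 cont=10.5706 V=10.5706[hold]; j=3 S=122.7893 intr=0.0000 cont=0.0000 V=0.0000[hold]; j=4 S=163.4919 intr=0.0000 cont=0.0000 V=0.0000[hold]
k=3: j=0 S=60.0236 intr=41.3164 cont=39.9628 V=41.3164[EX]; j=1 S=79.9203 intr=21.4197 cont=20.9789 V=21.4197[EX]; j=2 S=106.4126 intr=0.0000 cont=5.2166 V=5.2166[hold]; j=3 S=141.6865 intr=0.0000 cont=0.0000 V=0.0000[hold]
k=2: j=0 S=69.2611 intr=32.0789 cont=30.8211 V=32.0789[EX]; j=1 S=92.2200 intr=9.1200 cont=13.1111 V=13.1111[hold]; j=2 S=122.7893 intr=0.0000 cont=2.5744 V=2.5744[hold]
k=1: j=0 S=79.9203 intr=21.4197 cont=22.2161 V=22.2161[hold]; j=1 S=106.4126 intr=0.0000 cont=7.7241 V=7.7241[hold]
k=0: j=0 S=92.2200 intr=9.1200 cont=14.7253 V=14.7253[hold]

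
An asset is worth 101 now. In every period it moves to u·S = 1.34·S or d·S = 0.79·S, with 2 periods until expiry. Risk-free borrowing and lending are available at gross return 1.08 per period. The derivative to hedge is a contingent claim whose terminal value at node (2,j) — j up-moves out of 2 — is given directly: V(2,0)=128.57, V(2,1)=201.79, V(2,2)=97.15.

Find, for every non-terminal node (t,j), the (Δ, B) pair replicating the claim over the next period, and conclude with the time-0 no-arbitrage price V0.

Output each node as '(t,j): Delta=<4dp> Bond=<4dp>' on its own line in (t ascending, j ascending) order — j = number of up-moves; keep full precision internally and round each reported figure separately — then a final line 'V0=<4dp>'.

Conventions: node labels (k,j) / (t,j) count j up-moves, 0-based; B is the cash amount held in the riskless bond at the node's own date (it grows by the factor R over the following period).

The replicating-portfolio and risk-neutral prices coincide; use p* = (1.08−0.79)/(1.34−0.79) = 0.5273 for the latter.
Terminal payoffs: V(2,0)=128.5700, V(2,1)=201.7900, V(2,2)=97.1500
(1,0): S=79.7900. Δ = (V_up−V_dn)/(S_up−S_dn) = (201.7900−128.5700)/(106.9186−63.0341) = 1.6685. V = [p*·201.7900 + (1−p*)·128.5700]/1.08 = 154.7934. B = V − Δ·S = 21.6662.
(1,1): S=135.3400. Δ = (V_up−V_dn)/(S_up−S_dn) = (97.1500−201.7900)/(181.3556−106.9186) = -1.4058. V = [p*·97.1500 + (1−p*)·201.7900]/1.08 = 135.7557. B = V − Δ·S = 326.0103.
(0,0): S=101.0000. Δ = (V_up−V_dn)/(S_up−S_dn) = (135.7557−154.7934)/(135.3400−79.7900) = -0.3427. V = [p*·135.7557 + (1−p*)·154.7934]/1.08 = 134.0327. B = V − Δ·S = 168.6468.
Sanity check at the root: Δ(0,0)·S0 + B(0,0) reproduces V0 = 134.0327.

(0,0): Delta=-0.3427 Bond=168.6468
(1,0): Delta=1.6685 Bond=21.6662
(1,1): Delta=-1.4058 Bond=326.0103
V0=134.0327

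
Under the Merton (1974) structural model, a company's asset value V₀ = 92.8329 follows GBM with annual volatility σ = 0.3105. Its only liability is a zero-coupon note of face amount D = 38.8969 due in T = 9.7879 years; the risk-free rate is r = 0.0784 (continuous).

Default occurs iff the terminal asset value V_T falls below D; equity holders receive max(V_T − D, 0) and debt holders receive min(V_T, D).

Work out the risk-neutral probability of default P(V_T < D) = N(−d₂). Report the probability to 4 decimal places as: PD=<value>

PD=0.1151

Apply the equity-as-call identities (strike 38.8969, horizon 9.7879 years):
d₁ = [ln(V₀/D) + (r + σ²/2)T] / (σ√T)
   = [ln(92.8329/38.8969) + (0.0784 + 0.5·0.3105²)·9.7879] / (0.3105·√9.7879)
   = [0.869887 + 1.239198] / 0.971418 = 2.171139
d₂ = d₁ − σ√T = 2.171139 − 0.971418 = 1.199721
risk-neutral PD = N(−d₂) = N(-1.199721) = 0.115124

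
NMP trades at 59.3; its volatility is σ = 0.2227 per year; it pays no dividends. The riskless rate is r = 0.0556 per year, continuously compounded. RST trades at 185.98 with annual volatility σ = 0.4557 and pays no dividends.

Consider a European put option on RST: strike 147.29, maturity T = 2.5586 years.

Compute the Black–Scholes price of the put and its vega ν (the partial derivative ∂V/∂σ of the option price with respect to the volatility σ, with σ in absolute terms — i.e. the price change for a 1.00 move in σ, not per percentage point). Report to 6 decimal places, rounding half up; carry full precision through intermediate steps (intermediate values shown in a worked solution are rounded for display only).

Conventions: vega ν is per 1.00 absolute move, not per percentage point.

price = 20.978261
ν = 80.606972

σ√T = 0.4557·√2.5586 = 0.728921
d₁ = (ln(S/K) + (r+σ²/2)T) / (σ√T) = (ln(185.98/147.29) + (0.0556+0.4557²/2)·2.5586) / 0.728921 = (0.233236 + 0.407921) / 0.728921 = 0.879597
d₂ = d₁ − σ√T = 0.879597 − 0.728921 = 0.150677
e^{−rT} = 0.867397
N(−d₁) = 0.189539,  N(−d₂) = 0.440115
Put price V = K·e^{−rT}·N(−d₂) − S·N(−d₁) = 56.228685 − 35.250424 = 20.978261
φ(d₁) = (1/√(2π))·e^{−d₁²/2} = 0.270960
ν = S·φ(d₁)·√T = 80.606972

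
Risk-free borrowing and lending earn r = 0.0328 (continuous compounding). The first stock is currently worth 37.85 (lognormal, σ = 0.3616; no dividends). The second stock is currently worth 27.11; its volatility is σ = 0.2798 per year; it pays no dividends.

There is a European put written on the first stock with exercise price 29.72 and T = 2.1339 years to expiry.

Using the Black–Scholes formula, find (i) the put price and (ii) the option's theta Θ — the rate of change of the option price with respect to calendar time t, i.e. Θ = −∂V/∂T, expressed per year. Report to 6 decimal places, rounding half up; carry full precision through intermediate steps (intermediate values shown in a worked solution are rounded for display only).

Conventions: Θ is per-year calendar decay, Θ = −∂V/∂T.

price = 2.877162
Θ = -0.959140

σ√T = 0.3616·√2.1339 = 0.528221
d₁ = (ln(S/K) + (r+σ²/2)T) / (σ√T) = (ln(37.85/29.72) + (0.0328+0.3616²/2)·2.1339) / 0.528221 = (0.241811 + 0.209500) / 0.528221 = 0.854399
d₂ = d₁ − σ√T = 0.854399 − 0.528221 = 0.326178
e^{−rT} = 0.932401
N(−d₁) = 0.196442,  N(−d₂) = 0.372145
Put price V = K·e^{−rT}·N(−d₂) − S·N(−d₁) = 10.312492 − 7.435329 = 2.877162
φ(d₁) = (1/√(2π))·e^{−d₁²/2} = 0.276945
Θ = −S·φ(d₁)·σ/(2√T) + r·K·e^{−rT}·N(−d₂) = −1.297390 + 0.338250 = -0.959140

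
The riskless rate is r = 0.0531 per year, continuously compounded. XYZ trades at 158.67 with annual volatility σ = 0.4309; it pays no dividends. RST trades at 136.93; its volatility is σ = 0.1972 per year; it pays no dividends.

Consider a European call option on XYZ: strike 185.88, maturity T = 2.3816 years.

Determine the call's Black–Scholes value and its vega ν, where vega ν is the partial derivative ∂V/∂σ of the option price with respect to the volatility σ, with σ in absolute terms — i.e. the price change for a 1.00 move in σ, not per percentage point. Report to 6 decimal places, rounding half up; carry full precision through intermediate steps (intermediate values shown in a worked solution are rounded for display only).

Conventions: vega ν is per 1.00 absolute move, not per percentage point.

σ√T = 0.4309·√2.3816 = 0.664984
d₁ = (ln(S/K) + (r+σ²/2)T) / (σ√T) = (ln(158.67/185.88) + (0.0531+0.4309²/2)·2.3816) / 0.664984 = (-0.158275 + 0.347565) / 0.664984 = 0.284653
d₂ = d₁ − σ√T = 0.284653 − 0.664984 = -0.380330
e^{−rT} = 0.881207
N(d₁) = 0.612045,  N(d₂) = 0.351850
Call price V = S·N(d₁) − K·e^{−rT}·N(d₂) = 97.113201 − 57.632605 = 39.480596
φ(d₁) = (1/√(2π))·e^{−d₁²/2} = 0.383103
ν = S·φ(d₁)·√T = 93.808976

price = 39.480596
ν = 93.808976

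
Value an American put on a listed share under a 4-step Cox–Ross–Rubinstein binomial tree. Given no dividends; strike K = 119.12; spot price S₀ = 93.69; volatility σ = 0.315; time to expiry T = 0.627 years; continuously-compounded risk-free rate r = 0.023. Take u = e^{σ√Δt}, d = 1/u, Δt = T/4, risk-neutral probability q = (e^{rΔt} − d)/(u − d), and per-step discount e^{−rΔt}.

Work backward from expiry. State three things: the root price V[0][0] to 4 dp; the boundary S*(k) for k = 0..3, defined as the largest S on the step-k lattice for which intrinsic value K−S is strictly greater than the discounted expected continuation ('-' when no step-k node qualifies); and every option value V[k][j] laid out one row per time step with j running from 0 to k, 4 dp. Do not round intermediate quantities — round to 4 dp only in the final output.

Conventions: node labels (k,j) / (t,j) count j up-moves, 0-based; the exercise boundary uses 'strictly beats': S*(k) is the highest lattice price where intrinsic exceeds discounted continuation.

price = 26.6158
boundary = - 82.7048 93.6900 82.7048
tree:
26.6158
36.4152 16.3382
46.1124 25.4300 6.7404
54.6725 36.4152 13.0923 0.0000
62.2290 46.1124 25.4300 0.0000 0.0000

params: Δt=0.15675 u=1.13282 d=0.88275 q=0.48330 e^(-rΔt)=0.99640
t_4 payoffs: 62.2290 46.1124 25.4300 0.0000 0.0000
t_3: node(3,0) S=64.4475 payoff=54.6725 vs cont=54.2439 → 54.6725 [stop]  node(3,1) S=82.7048 payoff=36.4152 vs cont=35.9865 → 36.4152 [stop]  node(3,2) S=106.1343 payoff=12.9857 vs cont=13.0923 → 13.0923 [wait]  node(3,3) S=136.2011 payoff=0.0000 vs cont=0.0000 → 0.0000 [wait]  ⇒ S*(3)=82.7048
t_2: node(2,0) S=73.0076 payoff=46.1124 vs cont=45.6837 → 46.1124 [stop]  node(2,1) S=93.6900 payoff=25.4300 vs cont=25.0526 → 25.4300 [stop]  node(2,2) S=120.2315 payoff=0.0000 vs cont=6.7404 → 6.7404 [wait]  ⇒ S*(2)=93.6900
t_1: node(1,0) S=82.7048 payoff=36.4152 vs cont=35.9865 → 36.4152 [stop]  node(1,1) S=106.1343 payoff=12.9857 vs cont=16.3382 → 16.3382 [wait]  ⇒ S*(1)=82.7048
t_0: node(0,0) S=93.6900 payoff=25.4300 vs cont=26.6158 → 26.6158 [wait]  ⇒ S*(0)=-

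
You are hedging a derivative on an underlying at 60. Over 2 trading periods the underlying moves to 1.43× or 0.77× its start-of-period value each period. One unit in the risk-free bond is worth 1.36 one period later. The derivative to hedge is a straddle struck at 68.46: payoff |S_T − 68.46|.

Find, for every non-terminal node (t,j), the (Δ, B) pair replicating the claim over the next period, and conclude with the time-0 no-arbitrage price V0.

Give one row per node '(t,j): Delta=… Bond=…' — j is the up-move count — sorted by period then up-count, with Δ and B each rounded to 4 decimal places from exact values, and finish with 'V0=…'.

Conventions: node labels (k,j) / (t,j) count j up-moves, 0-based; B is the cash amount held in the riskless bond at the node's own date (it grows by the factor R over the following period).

(0,0): Delta=0.8004 Bond=-24.1482
(1,0): Delta=-1.0000 Bond=50.3382
(1,1): Delta=0.9154 Bond=-42.7103
V0=23.8775

The replicating-portfolio and risk-neutral prices coincide; use p* = (1.36−0.77)/(1.43−0.77) = 0.8939 for the latter.
At maturity the claim pays: V(2,0)=32.8860, V(2,1)=2.3940, V(2,2)=54.2340
  t=1,j=0: stock 46.2000 → up 66.0660 (V=2.3940), down 35.5740 (V=32.8860). Price 4.1382; hedge Δ=-1.0000, bond B=50.3382.
  t=1,j=1: stock 85.8000 → up 122.6940 (V=54.2340), down 66.0660 (V=2.3940). Price 35.8352; hedge Δ=0.9154, bond B=-42.7103.
  t=0,j=0: stock 60.0000 → up 85.8000 (V=35.8352), down 46.2000 (V=4.1382). Price 23.8775; hedge Δ=0.8004, bond B=-24.1482.
As a check, the time-0 holding Δ(0,0)·S0 + B(0,0) comes to 23.8775 — exactly V0.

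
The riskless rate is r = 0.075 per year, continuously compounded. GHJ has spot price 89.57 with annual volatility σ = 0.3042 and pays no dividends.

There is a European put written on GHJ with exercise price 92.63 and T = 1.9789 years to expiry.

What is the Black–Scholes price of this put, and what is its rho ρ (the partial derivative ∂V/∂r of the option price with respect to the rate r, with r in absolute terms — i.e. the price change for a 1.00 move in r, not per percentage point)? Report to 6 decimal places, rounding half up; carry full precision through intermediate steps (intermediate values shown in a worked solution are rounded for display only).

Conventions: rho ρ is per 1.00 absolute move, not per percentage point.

σ√T = 0.3042·√1.9789 = 0.427928
d₁ = (ln(S/K) + (r+σ²/2)T) / (σ√T) = (ln(89.57/92.63) + (0.075+0.3042²/2)·1.9789) / 0.427928 = (-0.033593 + 0.239979) / 0.427928 = 0.482292
d₂ = d₁ − σ√T = 0.482292 − 0.427928 = 0.054363
e^{−rT} = 0.862071
N(−d₁) = 0.314799,  N(−d₂) = 0.478323
Put price V = K·e^{−rT}·N(−d₂) − S·N(−d₁) = 38.195832 − 28.196586 = 9.999246
ρ = −K·T·e^{−rT}·N(−d₂) = -75.585732

price = 9.999246
ρ = -75.585732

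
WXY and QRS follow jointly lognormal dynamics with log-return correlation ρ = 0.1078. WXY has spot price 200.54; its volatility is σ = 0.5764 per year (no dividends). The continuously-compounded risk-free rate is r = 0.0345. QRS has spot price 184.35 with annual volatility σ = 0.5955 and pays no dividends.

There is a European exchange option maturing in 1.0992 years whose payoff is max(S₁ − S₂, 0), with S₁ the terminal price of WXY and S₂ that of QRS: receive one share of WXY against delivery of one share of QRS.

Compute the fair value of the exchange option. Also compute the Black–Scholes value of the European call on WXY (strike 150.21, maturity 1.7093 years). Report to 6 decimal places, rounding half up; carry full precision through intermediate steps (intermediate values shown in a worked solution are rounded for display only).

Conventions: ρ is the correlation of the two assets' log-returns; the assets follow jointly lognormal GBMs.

exchange price = 69.687708
price(WXY call K=150.21) = 84.661179

σ_eff = √(σ₁² + σ₂² − 2ρσ₁σ₂) = √(0.5764² + 0.5955² − 2·0.1078·0.5764·0.5955) = 0.782849
d₁ = (ln(S₁/S₂) + (q₂ − q₁ + σ_eff²/2)T) / (σ_eff√T) = (ln(200.54/184.35) + (0.0 − 0.0 + 0.306427)·1.0992) / 0.820761 = 0.512941
d₂ = d₁ − σ_eff√T = 0.512941 − 0.820761 = -0.307820
N(d₁) = 0.696004,  N(d₂) = 0.379110
V = S₁·e^{−q₁T}·N(d₁) − S₂·e^{−q₂T}·N(d₂) = 139.576574 − 69.888866 = 69.687708
[vanilla: WXY call K=150.21]
σ√T = 0.5764·√1.7093 = 0.753587
d₁ = (ln(S/K) + (r+σ²/2)T) / (σ√T) = (ln(200.54/150.21) + (0.0345+0.5764²/2)·1.7093) / 0.753587 = (0.288979 + 0.342917) / 0.753587 = 0.838519
d₂ = d₁ − σ√T = 0.838519 − 0.753587 = 0.084932
e^{−rT} = 0.942734
N(d₁) = 0.799130,  N(d₂) = 0.533842
price = S·N(d₁) − K·e^{−rT}·N(d₂) = 160.257600 − 75.596421 = 84.661179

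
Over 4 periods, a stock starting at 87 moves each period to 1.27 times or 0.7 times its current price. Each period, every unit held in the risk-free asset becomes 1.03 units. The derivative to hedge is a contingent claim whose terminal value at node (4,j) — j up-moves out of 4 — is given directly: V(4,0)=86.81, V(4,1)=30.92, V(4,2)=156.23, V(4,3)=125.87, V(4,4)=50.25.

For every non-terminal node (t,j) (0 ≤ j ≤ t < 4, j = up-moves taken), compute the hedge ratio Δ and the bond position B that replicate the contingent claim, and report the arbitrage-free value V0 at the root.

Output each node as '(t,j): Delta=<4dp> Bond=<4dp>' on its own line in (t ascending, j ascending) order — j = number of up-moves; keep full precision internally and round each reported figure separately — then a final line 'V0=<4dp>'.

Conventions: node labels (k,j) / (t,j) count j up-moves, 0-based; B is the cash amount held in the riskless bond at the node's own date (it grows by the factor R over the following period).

No-arbitrage ⇒ martingale measure with p* = (R−d)/(u−d) = 0.5789.
Expiry values: V(4,0)=86.8100, V(4,1)=30.9200, V(4,2)=156.2300, V(4,3)=125.8700, V(4,4)=50.2500
  t=3,j=0: stock 29.8410 → up 37.8981 (V=30.9200), down 20.8887 (V=86.8100). Price 52.8666; hedge Δ=-3.2858, bond B=150.9193.
  t=3,j=1: stock 54.1401 → up 68.7579 (V=156.2300), down 37.8981 (V=30.9200). Price 100.4543; hedge Δ=4.0606, bond B=-119.3878.
  t=3,j=2: stock 98.2256 → up 124.7465 (V=125.8700), down 68.7579 (V=156.2300). Price 134.6147; hedge Δ=-0.5423, bond B=187.8779.
  t=3,j=3: stock 178.2093 → up 226.3258 (V=50.2500), down 124.7465 (V=125.8700). Price 79.6990; hedge Δ=-0.7444, bond B=212.3657.
  t=2,j=0: stock 42.6300 → up 54.1401 (V=100.4543), down 29.8410 (V=52.8666). Price 78.0751; hedge Δ=1.9584, bond B=-5.4120.
  t=2,j=1: stock 77.3430 → up 98.2256 (V=134.6147), down 54.1401 (V=100.4543). Price 116.7295; hedge Δ=0.7749, bond B=56.7989.
  t=2,j=2: stock 140.3223 → up 178.2093 (V=79.6990), down 98.2256 (V=134.6147). Price 99.8266; hedge Δ=-0.6866, bond B=196.1699.
  t=1,j=0: stock 60.9000 → up 77.3430 (V=116.7295), down 42.6300 (V=78.0751). Price 97.5281; hedge Δ=1.1135, bond B=29.7134.
  t=1,j=1: stock 110.4900 → up 140.3223 (V=99.8266), down 77.3430 (V=116.7295). Price 103.8288; hedge Δ=-0.2684, bond B=133.4829.
  t=0,j=0: stock 87.0000 → up 110.4900 (V=103.8288), down 60.9000 (V=97.5281). Price 98.2290; hedge Δ=0.1271, bond B=87.1752.
Verification: the root portfolio costs Δ(0,0)·S0 + B(0,0) = 98.2290, matching V0.

(0,0): Delta=0.1271 Bond=87.1752
(1,0): Delta=1.1135 Bond=29.7134
(1,1): Delta=-0.2684 Bond=133.4829
(2,0): Delta=1.9584 Bond=-5.4120
(2,1): Delta=0.7749 Bond=56.7989
(2,2): Delta=-0.6866 Bond=196.1699
(3,0): Delta=-3.2858 Bond=150.9193
(3,1): Delta=4.0606 Bond=-119.3878
(3,2): Delta=-0.5423 Bond=187.8779
(3,3): Delta=-0.7444 Bond=212.3657
V0=98.2290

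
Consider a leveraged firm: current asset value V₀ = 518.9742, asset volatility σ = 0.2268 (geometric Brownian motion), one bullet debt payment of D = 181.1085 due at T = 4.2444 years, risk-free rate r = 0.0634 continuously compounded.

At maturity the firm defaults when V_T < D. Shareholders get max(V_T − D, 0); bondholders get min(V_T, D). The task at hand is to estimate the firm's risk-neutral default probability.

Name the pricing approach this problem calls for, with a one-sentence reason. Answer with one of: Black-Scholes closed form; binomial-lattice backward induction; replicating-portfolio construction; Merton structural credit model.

Key observation: a levered firm with one bullet debt due at 4.2444 years is the canonical structural-credit setup: equity is a call on the firm's assets struck at the face value.

framework: Merton structural credit model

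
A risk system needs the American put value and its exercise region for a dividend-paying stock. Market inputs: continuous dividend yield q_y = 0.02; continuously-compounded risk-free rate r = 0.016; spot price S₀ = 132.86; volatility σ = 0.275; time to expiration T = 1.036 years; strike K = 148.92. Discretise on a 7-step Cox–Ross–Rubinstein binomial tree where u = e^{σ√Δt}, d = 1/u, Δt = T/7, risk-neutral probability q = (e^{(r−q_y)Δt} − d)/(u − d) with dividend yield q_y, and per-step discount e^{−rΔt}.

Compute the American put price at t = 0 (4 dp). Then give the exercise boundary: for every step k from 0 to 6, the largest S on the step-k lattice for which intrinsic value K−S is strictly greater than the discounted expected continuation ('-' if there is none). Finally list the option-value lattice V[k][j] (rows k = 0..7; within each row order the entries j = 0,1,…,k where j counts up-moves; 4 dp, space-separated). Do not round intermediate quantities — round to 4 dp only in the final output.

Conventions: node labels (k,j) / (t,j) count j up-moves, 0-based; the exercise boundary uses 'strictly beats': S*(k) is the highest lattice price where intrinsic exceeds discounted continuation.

price = 24.5825
boundary = - - - 96.7289 107.5232 96.7289 107.5232
tree:
24.5825
32.7575 15.5166
42.1587 22.3544 7.9083
52.1911 31.0934 12.6434 2.6253
61.9018 41.3968 19.6677 4.8110 0.1816
70.6376 52.1911 29.4179 8.8064 0.3439 0.0000
78.4964 61.9018 41.3968 16.1005 0.6513 0.0000 0.0000
85.5663 70.6376 52.1911 29.3979 1.2337 0.0000 0.0000 0.0000

Δt=0.14800  u=1.11159  d=0.89961  q=0.47078  discount=0.99763
step 7 (expiry): payoffs max(K−S,0) = 85.5663 70.6376 52.1911 29.3979 1.2337 0.0000 0.0000 0.0000
step 6: (k=6,j=0): S=70.4236, K−S=78.4964, hold=78.3523 ⇒ V=78.4964 exercise | (k=6,j=1): S=87.0182, K−S=61.9018, hold=61.8068 ⇒ V=61.9018 exercise | (k=6,j=2): S=107.5232, K−S=41.3968, hold=41.3624 ⇒ V=41.3968 exercise | (k=6,j=3): S=132.8600, K−S=16.0600, hold=16.1005 ⇒ V=16.1005 continue | (k=6,j=4): S=164.1672, K−S=0.0000, hold=0.6513 ⇒ V=0.6513 continue | (k=6,j=5): S=202.8515, K−S=0.0000, hold=0.0000 ⇒ V=0.0000 continue | (k=6,j=6): S=250.6515, K−S=0.0000, hold=0.0000 ⇒ V=0.0000 continue  boundary S*=107.5232
step 5: (k=5,j=0): S=78.2824, K−S=70.6376, hold=70.5167 ⇒ V=70.6376 exercise | (k=5,j=1): S=96.7289, K−S=52.1911, hold=52.1248 ⇒ V=52.1911 exercise | (k=5,j=2): S=119.5221, K−S=29.3979, hold=29.4179 ⇒ V=29.4179 continue | (k=5,j=3): S=147.6863, K−S=1.2337, hold=8.8064 ⇒ V=8.8064 continue | (k=5,j=4): S=182.4872, K−S=0.0000, hold=0.3439 ⇒ V=0.3439 continue | (k=5,j=5): S=225.4885, K−S=0.0000, hold=0.0000 ⇒ V=0.0000 continue  boundary S*=96.7289
step 4: (k=4,j=0): S=87.0182, K−S=61.9018, hold=61.8068 ⇒ V=61.9018 exercise | (k=4,j=1): S=107.5232, K−S=41.3968, hold=41.3718 ⇒ V=41.3968 exercise | (k=4,j=2): S=132.8600, K−S=16.0600, hold=19.6677 ⇒ V=19.6677 continue | (k=4,j=3): S=164.1672, K−S=0.0000, hold=4.8110 ⇒ V=4.8110 continue | (k=4,j=4): S=202.8515, K−S=0.0000, hold=0.1816 ⇒ V=0.1816 continue  boundary S*=107.5232
step 3: (k=3,j=0): S=96.7289, K−S=52.1911, hold=52.1248 ⇒ V=52.1911 exercise | (k=3,j=1): S=119.5221, K−S=29.3979, hold=31.0934 ⇒ V=31.0934 continue | (k=3,j=2): S=147.6863, K−S=1.2337, hold=12.6434 ⇒ V=12.6434 continue | (k=3,j=3): S=182.4872, K−S=0.0000, hold=2.6253 ⇒ V=2.6253 continue  boundary S*=96.7289
step 2: (k=2,j=0): S=107.5232, K−S=41.3968, hold=42.1587 ⇒ V=42.1587 continue | (k=2,j=1): S=132.8600, K−S=16.0600, hold=22.3544 ⇒ V=22.3544 continue | (k=2,j=2): S=164.1672, K−S=0.0000, hold=7.9083 ⇒ V=7.9083 continue  boundary S*=-
step 1: (k=1,j=0): S=119.5221, K−S=29.3979, hold=32.7575 ⇒ V=32.7575 continue | (k=1,j=1): S=147.6863, K−S=1.2337, hold=15.5166 ⇒ V=15.5166 continue  boundary S*=-
step 0: (k=0,j=0): S=132.8600, K−S=16.0600, hold=24.5825 ⇒ V=24.5825 continue  boundary S*=-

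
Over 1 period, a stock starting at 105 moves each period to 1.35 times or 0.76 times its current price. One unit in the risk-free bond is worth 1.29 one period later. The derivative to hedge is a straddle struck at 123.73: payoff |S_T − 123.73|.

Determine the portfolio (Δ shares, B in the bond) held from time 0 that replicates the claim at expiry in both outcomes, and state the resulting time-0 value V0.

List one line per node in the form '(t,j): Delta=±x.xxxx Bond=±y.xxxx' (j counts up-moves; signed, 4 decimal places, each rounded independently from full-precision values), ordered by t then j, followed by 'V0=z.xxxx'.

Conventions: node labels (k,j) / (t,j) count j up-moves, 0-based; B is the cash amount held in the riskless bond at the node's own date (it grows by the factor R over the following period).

The replicating-portfolio and risk-neutral prices coincide; use p* = (1.29−0.76)/(1.35−0.76) = 0.8983 for the latter.
At maturity the claim pays: V(1,0)=43.9300, V(1,1)=18.0200
(0,0): S=105.0000. Δ = (V_up−V_dn)/(S_up−S_dn) = (18.0200−43.9300)/(141.7500−79.8000) = -0.4182. V = [p*·18.0200 + (1−p*)·43.9300]/1.29 = 16.0116. B = V − Δ·S = 59.9268.
Verification: the root portfolio costs Δ(0,0)·S0 + B(0,0) = 16.0116, matching V0.

(0,0): Delta=-0.4182 Bond=59.9268
V0=16.0116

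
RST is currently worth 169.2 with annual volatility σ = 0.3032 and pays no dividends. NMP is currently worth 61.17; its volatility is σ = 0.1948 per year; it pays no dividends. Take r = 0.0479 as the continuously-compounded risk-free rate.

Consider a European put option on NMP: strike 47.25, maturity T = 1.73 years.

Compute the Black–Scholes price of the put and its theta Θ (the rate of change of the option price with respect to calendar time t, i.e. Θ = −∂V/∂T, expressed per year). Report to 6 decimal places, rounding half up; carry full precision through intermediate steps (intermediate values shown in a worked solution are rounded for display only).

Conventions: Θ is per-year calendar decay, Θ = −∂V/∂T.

σ√T = 0.1948·√1.73 = 0.256219
d₁ = (ln(S/K) + (r+σ²/2)T) / (σ√T) = (ln(61.17/47.25) + (0.0479+0.1948²/2)·1.73) / 0.256219 = (0.258204 + 0.115691) / 0.256219 = 1.459278
d₂ = d₁ − σ√T = 1.459278 − 0.256219 = 1.203059
e^{−rT} = 0.920474
N(−d₁) = 0.072244,  N(−d₂) = 0.114477
Put price V = K·e^{−rT}·N(−d₂) − S·N(−d₁) = 4.978866 − 4.419181 = 0.559685
φ(d₁) = (1/√(2π))·e^{−d₁²/2} = 0.137561
Θ = −S·φ(d₁)·σ/(2√T) + r·K·e^{−rT}·N(−d₂) = −0.623119 + 0.238488 = -0.384631

price = 0.559685
Θ = -0.384631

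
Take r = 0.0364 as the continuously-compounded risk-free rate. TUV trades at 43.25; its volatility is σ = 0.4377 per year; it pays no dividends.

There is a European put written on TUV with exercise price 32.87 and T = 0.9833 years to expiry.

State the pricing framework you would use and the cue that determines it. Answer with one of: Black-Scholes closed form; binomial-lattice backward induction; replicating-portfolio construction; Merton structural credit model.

Key observation: the strike-32.87 put on TUV is European-exercise on a continuously-modelled lognormal underlying, so its value is a single closed-form evaluation.

framework: Black-Scholes closed form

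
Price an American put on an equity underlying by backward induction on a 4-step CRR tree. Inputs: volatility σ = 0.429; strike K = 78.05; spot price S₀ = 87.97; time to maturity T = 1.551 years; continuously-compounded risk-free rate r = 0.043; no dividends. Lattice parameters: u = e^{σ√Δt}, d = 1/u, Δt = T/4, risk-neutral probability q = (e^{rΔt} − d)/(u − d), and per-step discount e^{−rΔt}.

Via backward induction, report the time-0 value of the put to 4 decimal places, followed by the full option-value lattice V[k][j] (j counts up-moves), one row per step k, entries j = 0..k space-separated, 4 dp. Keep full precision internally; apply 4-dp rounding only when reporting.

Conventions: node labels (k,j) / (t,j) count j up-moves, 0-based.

price = 10.9277
tree:
10.9277
17.4023 3.8650
26.6828 7.3418 0.0000
38.5782 13.9461 0.0000 0.0000
47.8316 26.4912 0.0000 0.0000 0.0000

Δt=0.38775  u=1.30622  d=0.76557  q=0.46471  discount=0.98346
step 4 (expiry): payoffs max(K−S,0) = 47.8316 26.4912 0.0000 0.0000 0.0000
k=3: (k=3,j=0): S=39.4718, K−S=38.5782, hold=37.2876 ⇒ V=38.5782 exercise | (k=3,j=1): S=67.3471, K−S=10.7029, hold=13.9461 ⇒ V=13.9461 continue | (k=3,j=2): S=114.9081, K−S=0.0000, hold=0.0000 ⇒ V=0.0000 continue | (k=3,j=3): S=196.0570, K−S=0.0000, hold=0.0000 ⇒ V=0.0000 continue
k=2: (k=2,j=0): S=51.5588, K−S=26.4912, hold=26.6828 ⇒ V=26.6828 continue | (k=2,j=1): S=87.9700, K−S=0.0000, hold=7.3418 ⇒ V=7.3418 continue | (k=2,j=2): S=150.0951, K−S=0.0000, hold=0.0000 ⇒ V=0.0000 continue
k=1: (k=1,j=0): S=67.3471, K−S=10.7029, hold=17.4023 ⇒ V=17.4023 continue | (k=1,j=1): S=114.9081, K−S=0.0000, hold=3.8650 ⇒ V=3.8650 continue
k=0: (k=0,j=0): S=87.9700, K−S=0.0000, hold=10.9277 ⇒ V=10.9277 continue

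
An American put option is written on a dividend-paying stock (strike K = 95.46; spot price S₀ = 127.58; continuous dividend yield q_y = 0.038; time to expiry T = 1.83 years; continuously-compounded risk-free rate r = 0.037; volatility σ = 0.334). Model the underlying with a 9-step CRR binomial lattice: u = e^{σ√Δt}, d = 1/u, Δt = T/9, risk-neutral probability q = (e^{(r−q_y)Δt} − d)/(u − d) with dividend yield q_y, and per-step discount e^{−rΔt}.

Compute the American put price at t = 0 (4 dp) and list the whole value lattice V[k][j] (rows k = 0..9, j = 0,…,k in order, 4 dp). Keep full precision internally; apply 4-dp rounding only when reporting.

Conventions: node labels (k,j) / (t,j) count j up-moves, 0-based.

Δt=0.20333  u=1.16254  d=0.86018  q=0.46175  discount=0.99250
step 9 (expiry): payoffs max(K−S,0) = 62.5669 51.0048 35.3787 14.2599 0.0000 0.0000 0.0000 0.0000 0.0000 0.0000
k=8: (k=8,j=0): S=38.2396, K−S=57.2204, hold=56.7992 ⇒ V=57.2204 exercise | (k=8,j=1): S=51.6810, K−S=43.7790, hold=43.4613 ⇒ V=43.7790 exercise | (k=8,j=2): S=69.8471, K−S=25.6129, hold=25.4351 ⇒ V=25.6129 exercise | (k=8,j=3): S=94.3986, K−S=1.0614, hold=7.6179 ⇒ V=7.6179 continue | (k=8,j=4): S=127.5800, K−S=0.0000, hold=0.0000 ⇒ V=0.0000 continue | (k=8,j=5): S=172.4249, K−S=0.0000, hold=0.0000 ⇒ V=0.0000 continue | (k=8,j=6): S=233.0328, K−S=0.0000, hold=0.0000 ⇒ V=0.0000 continue | (k=8,j=7): S=314.9448, K−S=0.0000, hold=0.0000 ⇒ V=0.0000 continue | (k=8,j=8): S=425.6490, K−S=0.0000, hold=0.0000 ⇒ V=0.0000 continue
k=7: (k=7,j=0): S=44.4552, K−S=51.0048, hold=50.6315 ⇒ V=51.0048 exercise | (k=7,j=1): S=60.0813, K−S=35.3787, hold=35.1256 ⇒ V=35.3787 exercise | (k=7,j=2): S=81.2001, K−S=14.2599, hold=17.1741 ⇒ V=17.1741 continue | (k=7,j=3): S=109.7423, K−S=0.0000, hold=4.0696 ⇒ V=4.0696 continue | (k=7,j=4): S=148.3171, K−S=0.0000, hold=0.0000 ⇒ V=0.0000 continue | (k=7,j=5): S=200.4511, K−S=0.0000, hold=0.0000 ⇒ V=0.0000 continue | (k=7,j=6): S=270.9105, K−S=0.0000, hold=0.0000 ⇒ V=0.0000 continue | (k=7,j=7): S=366.1365, K−S=0.0000, hold=0.0000 ⇒ V=0.0000 continue
k=6: (k=6,j=0): S=51.6810, K−S=43.7790, hold=43.4613 ⇒ V=43.7790 exercise | (k=6,j=1): S=69.8471, K−S=25.6129, hold=26.7706 ⇒ V=26.7706 continue | (k=6,j=2): S=94.3986, K−S=1.0614, hold=11.0398 ⇒ V=11.0398 continue | (k=6,j=3): S=127.5800, K−S=0.0000, hold=2.1741 ⇒ V=2.1741 continue | (k=6,j=4): S=172.4249, K−S=0.0000, hold=0.0000 ⇒ V=0.0000 continue | (k=6,j=5): S=233.0328, K−S=0.0000, hold=0.0000 ⇒ V=0.0000 continue | (k=6,j=6): S=314.9448, K−S=0.0000, hold=0.0000 ⇒ V=0.0000 continue
k=5: (k=5,j=0): S=60.0813, K−S=35.3787, hold=35.6562 ⇒ V=35.6562 continue | (k=5,j=1): S=81.2001, K−S=14.2599, hold=19.3608 ⇒ V=19.3608 continue | (k=5,j=2): S=109.7423, K−S=0.0000, hold=6.8940 ⇒ V=6.8940 continue | (k=5,j=3): S=148.3171, K−S=0.0000, hold=1.1614 ⇒ V=1.1614 continue | (k=5,j=4): S=200.4511, K−S=0.0000, hold=0.0000 ⇒ V=0.0000 continue | (k=5,j=5): S=270.9105, K−S=0.0000, hold=0.0000 ⇒ V=0.0000 continue
k=4: (k=4,j=0): S=69.8471, K−S=25.6129, hold=27.9210 ⇒ V=27.9210 continue | (k=4,j=1): S=94.3986, K−S=1.0614, hold=13.5023 ⇒ V=13.5023 continue | (k=4,j=2): S=127.5800, K−S=0.0000, hold=4.2152 ⇒ V=4.2152 continue | (k=4,j=3): S=172.4249, K−S=0.0000, hold=0.6205 ⇒ V=0.6205 continue | (k=4,j=4): S=233.0328, K−S=0.0000, hold=0.0000 ⇒ V=0.0000 continue
k=3: (k=3,j=0): S=81.2001, K−S=14.2599, hold=21.1039 ⇒ V=21.1039 continue | (k=3,j=1): S=109.7423, K−S=0.0000, hold=9.1450 ⇒ V=9.1450 continue | (k=3,j=2): S=148.3171, K−S=0.0000, hold=2.5362 ⇒ V=2.5362 continue | (k=3,j=3): S=200.4511, K−S=0.0000, hold=0.3315 ⇒ V=0.3315 continue
k=2: (k=2,j=0): S=94.3986, K−S=1.0614, hold=15.4651 ⇒ V=15.4651 continue | (k=2,j=1): S=127.5800, K−S=0.0000, hold=6.0477 ⇒ V=6.0477 continue | (k=2,j=2): S=172.4249, K−S=0.0000, hold=1.5068 ⇒ V=1.5068 continue
k=1: (k=1,j=0): S=109.7423, K−S=0.0000, hold=11.0333 ⇒ V=11.0333 continue | (k=1,j=1): S=148.3171, K−S=0.0000, hold=3.9213 ⇒ V=3.9213 continue
k=0: (k=0,j=0): S=127.5800, K−S=0.0000, hold=7.6913 ⇒ V=7.6913 continue

price = 7.6913
tree:
7.6913
11.0333 3.9213
15.4651 6.0477 1.5068
21.1039 9.1450 2.5362 0.3315
27.9210 13.5023 4.2152 0.6205 0.0000
35.6562 19.3608 6.8940 1.1614 0.0000 0.0000
43.7790 26.7706 11.0398 2.1741 0.0000 0.0000 0.0000
51.0048 35.3787 17.1741 4.0696 0.0000 0.0000 0.0000 0.0000
57.2204 43.7790 25.6129 7.6179 0.0000 0.0000 0.0000 0.0000 0.0000
62.5669 51.0048 35.3787 14.2599 0.0000 0.0000 0.0000 0.0000 0.0000 0.0000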